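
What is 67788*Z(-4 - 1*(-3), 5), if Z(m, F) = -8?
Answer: -542304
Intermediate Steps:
67788*Z(-4 - 1*(-3), 5) = 67788*(-8) = -542304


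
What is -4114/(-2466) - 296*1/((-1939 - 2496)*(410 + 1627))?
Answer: 6194499461/3713013045 ≈ 1.6683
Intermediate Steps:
-4114/(-2466) - 296*1/((-1939 - 2496)*(410 + 1627)) = -4114*(-1/2466) - 296/(2037*(-4435)) = 2057/1233 - 296/(-9034095) = 2057/1233 - 296*(-1/9034095) = 2057/1233 + 296/9034095 = 6194499461/3713013045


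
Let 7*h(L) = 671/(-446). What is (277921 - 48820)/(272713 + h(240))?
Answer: 238417774/283803105 ≈ 0.84008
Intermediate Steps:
h(L) = -671/3122 (h(L) = (671/(-446))/7 = (671*(-1/446))/7 = (⅐)*(-671/446) = -671/3122)
(277921 - 48820)/(272713 + h(240)) = (277921 - 48820)/(272713 - 671/3122) = 229101/(851409315/3122) = 229101*(3122/851409315) = 238417774/283803105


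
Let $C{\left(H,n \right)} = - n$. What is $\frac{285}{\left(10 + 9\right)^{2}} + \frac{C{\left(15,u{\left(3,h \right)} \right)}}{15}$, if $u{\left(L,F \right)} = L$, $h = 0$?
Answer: $\frac{56}{95} \approx 0.58947$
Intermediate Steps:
$\frac{285}{\left(10 + 9\right)^{2}} + \frac{C{\left(15,u{\left(3,h \right)} \right)}}{15} = \frac{285}{\left(10 + 9\right)^{2}} + \frac{\left(-1\right) 3}{15} = \frac{285}{19^{2}} - \frac{1}{5} = \frac{285}{361} - \frac{1}{5} = 285 \cdot \frac{1}{361} - \frac{1}{5} = \frac{15}{19} - \frac{1}{5} = \frac{56}{95}$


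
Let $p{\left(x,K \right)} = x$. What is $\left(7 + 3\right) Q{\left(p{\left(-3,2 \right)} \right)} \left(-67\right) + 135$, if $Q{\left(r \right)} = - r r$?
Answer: $6165$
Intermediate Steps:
$Q{\left(r \right)} = - r^{2}$
$\left(7 + 3\right) Q{\left(p{\left(-3,2 \right)} \right)} \left(-67\right) + 135 = \left(7 + 3\right) \left(- \left(-3\right)^{2}\right) \left(-67\right) + 135 = 10 \left(\left(-1\right) 9\right) \left(-67\right) + 135 = 10 \left(-9\right) \left(-67\right) + 135 = \left(-90\right) \left(-67\right) + 135 = 6030 + 135 = 6165$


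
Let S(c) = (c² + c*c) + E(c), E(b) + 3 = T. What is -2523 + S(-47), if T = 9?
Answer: 1901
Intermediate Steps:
E(b) = 6 (E(b) = -3 + 9 = 6)
S(c) = 6 + 2*c² (S(c) = (c² + c*c) + 6 = (c² + c²) + 6 = 2*c² + 6 = 6 + 2*c²)
-2523 + S(-47) = -2523 + (6 + 2*(-47)²) = -2523 + (6 + 2*2209) = -2523 + (6 + 4418) = -2523 + 4424 = 1901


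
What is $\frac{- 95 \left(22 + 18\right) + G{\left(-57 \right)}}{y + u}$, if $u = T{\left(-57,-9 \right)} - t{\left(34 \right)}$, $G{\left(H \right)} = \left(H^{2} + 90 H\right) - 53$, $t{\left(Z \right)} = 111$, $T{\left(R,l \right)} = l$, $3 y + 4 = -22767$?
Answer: $\frac{17202}{23131} \approx 0.74368$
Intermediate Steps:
$y = - \frac{22771}{3}$ ($y = - \frac{4}{3} + \frac{1}{3} \left(-22767\right) = - \frac{4}{3} - 7589 = - \frac{22771}{3} \approx -7590.3$)
$G{\left(H \right)} = -53 + H^{2} + 90 H$
$u = -120$ ($u = -9 - 111 = -120$)
$\frac{- 95 \left(22 + 18\right) + G{\left(-57 \right)}}{y + u} = \frac{- 95 \left(22 + 18\right) + \left(-53 + \left(-57\right)^{2} + 90 \left(-57\right)\right)}{- \frac{22771}{3} - 120} = \frac{\left(-95\right) 40 - 1934}{- \frac{23131}{3}} = \left(-3800 - 1934\right) \left(- \frac{3}{23131}\right) = \left(-5734\right) \left(- \frac{3}{23131}\right) = \frac{17202}{23131}$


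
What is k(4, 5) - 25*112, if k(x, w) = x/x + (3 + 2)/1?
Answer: -2794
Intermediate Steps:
k(x, w) = 6 (k(x, w) = 1 + 5*1 = 1 + 5 = 6)
k(4, 5) - 25*112 = 6 - 25*112 = 6 - 2800 = -2794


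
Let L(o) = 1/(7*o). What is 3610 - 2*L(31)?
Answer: 783368/217 ≈ 3610.0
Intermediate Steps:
L(o) = 1/(7*o)
3610 - 2*L(31) = 3610 - 2/(7*31) = 3610 - 2*1/217 = 3610 - 2/217 = 783368/217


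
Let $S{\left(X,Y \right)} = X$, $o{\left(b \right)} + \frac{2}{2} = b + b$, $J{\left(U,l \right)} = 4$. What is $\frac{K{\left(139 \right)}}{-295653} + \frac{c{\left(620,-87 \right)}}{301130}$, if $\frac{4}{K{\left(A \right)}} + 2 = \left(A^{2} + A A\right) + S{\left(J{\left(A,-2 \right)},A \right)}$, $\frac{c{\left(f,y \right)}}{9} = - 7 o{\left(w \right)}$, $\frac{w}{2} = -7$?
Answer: $\frac{5218466436361}{860118713005290} \approx 0.0060671$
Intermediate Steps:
$w = -14$ ($w = 2 \left(-7\right) = -14$)
$o{\left(b \right)} = -1 + 2 b$ ($o{\left(b \right)} = -1 + \left(b + b\right) = -1 + 2 b$)
$c{\left(f,y \right)} = 1827$ ($c{\left(f,y \right)} = 9 \left(- 7 \left(-1 + 2 \left(-14\right)\right)\right) = 9 \left(- 7 \left(-1 - 28\right)\right) = 9 \left(\left(-7\right) \left(-29\right)\right) = 9 \cdot 203 = 1827$)
$K{\left(A \right)} = \frac{4}{2 + 2 A^{2}}$ ($K{\left(A \right)} = \frac{4}{-2 + \left(\left(A^{2} + A A\right) + 4\right)} = \frac{4}{-2 + \left(\left(A^{2} + A^{2}\right) + 4\right)} = \frac{4}{-2 + \left(2 A^{2} + 4\right)} = \frac{4}{-2 + \left(4 + 2 A^{2}\right)} = \frac{4}{2 + 2 A^{2}}$)
$\frac{K{\left(139 \right)}}{-295653} + \frac{c{\left(620,-87 \right)}}{301130} = \frac{2 \frac{1}{1 + 139^{2}}}{-295653} + \frac{1827}{301130} = \frac{2}{1 + 19321} \left(- \frac{1}{295653}\right) + 1827 \cdot \frac{1}{301130} = \frac{2}{19322} \left(- \frac{1}{295653}\right) + \frac{1827}{301130} = 2 \cdot \frac{1}{19322} \left(- \frac{1}{295653}\right) + \frac{1827}{301130} = \frac{1}{9661} \left(- \frac{1}{295653}\right) + \frac{1827}{301130} = - \frac{1}{2856303633} + \frac{1827}{301130} = \frac{5218466436361}{860118713005290}$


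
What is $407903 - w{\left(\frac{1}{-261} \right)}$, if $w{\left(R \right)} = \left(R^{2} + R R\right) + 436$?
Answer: $\frac{27757059505}{68121} \approx 4.0747 \cdot 10^{5}$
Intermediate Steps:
$w{\left(R \right)} = 436 + 2 R^{2}$ ($w{\left(R \right)} = \left(R^{2} + R^{2}\right) + 436 = 2 R^{2} + 436 = 436 + 2 R^{2}$)
$407903 - w{\left(\frac{1}{-261} \right)} = 407903 - \left(436 + 2 \left(\frac{1}{-261}\right)^{2}\right) = 407903 - \left(436 + 2 \left(- \frac{1}{261}\right)^{2}\right) = 407903 - \left(436 + 2 \cdot \frac{1}{68121}\right) = 407903 - \left(436 + \frac{2}{68121}\right) = 407903 - \frac{29700758}{68121} = \frac{27757059505}{68121}$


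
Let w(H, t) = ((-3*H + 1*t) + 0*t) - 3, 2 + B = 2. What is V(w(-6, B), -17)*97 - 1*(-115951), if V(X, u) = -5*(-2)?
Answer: 116921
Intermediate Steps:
B = 0 (B = -2 + 2 = 0)
w(H, t) = -3 + t - 3*H (w(H, t) = ((-3*H + t) + 0) - 3 = ((t - 3*H) + 0) - 3 = (t - 3*H) - 3 = -3 + t - 3*H)
V(X, u) = 10
V(w(-6, B), -17)*97 - 1*(-115951) = 10*97 - 1*(-115951) = 970 + 115951 = 116921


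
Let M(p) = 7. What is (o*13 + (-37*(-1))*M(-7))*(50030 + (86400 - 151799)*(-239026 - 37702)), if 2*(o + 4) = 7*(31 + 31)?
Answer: 54800091472056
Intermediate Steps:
o = 213 (o = -4 + (7*(31 + 31))/2 = -4 + (7*62)/2 = -4 + (½)*434 = -4 + 217 = 213)
(o*13 + (-37*(-1))*M(-7))*(50030 + (86400 - 151799)*(-239026 - 37702)) = (213*13 - 37*(-1)*7)*(50030 + (86400 - 151799)*(-239026 - 37702)) = (2769 + 37*7)*(50030 - 65399*(-276728)) = (2769 + 259)*(50030 + 18097734472) = 3028*18097784502 = 54800091472056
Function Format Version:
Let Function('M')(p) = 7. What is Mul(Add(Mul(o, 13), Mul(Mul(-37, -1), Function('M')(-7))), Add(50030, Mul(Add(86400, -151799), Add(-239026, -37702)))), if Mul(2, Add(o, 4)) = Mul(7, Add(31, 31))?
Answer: 54800091472056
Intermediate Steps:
o = 213 (o = Add(-4, Mul(Rational(1, 2), Mul(7, Add(31, 31)))) = Add(-4, Mul(Rational(1, 2), Mul(7, 62))) = Add(-4, Mul(Rational(1, 2), 434)) = Add(-4, 217) = 213)
Mul(Add(Mul(o, 13), Mul(Mul(-37, -1), Function('M')(-7))), Add(50030, Mul(Add(86400, -151799), Add(-239026, -37702)))) = Mul(Add(Mul(213, 13), Mul(Mul(-37, -1), 7)), Add(50030, Mul(Add(86400, -151799), Add(-239026, -37702)))) = Mul(Add(2769, Mul(37, 7)), Add(50030, Mul(-65399, -276728))) = Mul(Add(2769, 259), Add(50030, 18097734472)) = Mul(3028, 18097784502) = 54800091472056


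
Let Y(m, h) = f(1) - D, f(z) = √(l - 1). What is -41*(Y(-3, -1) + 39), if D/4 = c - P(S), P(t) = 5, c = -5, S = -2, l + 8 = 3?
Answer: -3239 - 41*I*√6 ≈ -3239.0 - 100.43*I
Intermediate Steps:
l = -5 (l = -8 + 3 = -5)
f(z) = I*√6 (f(z) = √(-5 - 1) = √(-6) = I*√6)
D = -40 (D = 4*(-5 - 1*5) = 4*(-5 - 5) = 4*(-10) = -40)
Y(m, h) = 40 + I*√6 (Y(m, h) = I*√6 - 1*(-40) = I*√6 + 40 = 40 + I*√6)
-41*(Y(-3, -1) + 39) = -41*((40 + I*√6) + 39) = -41*(79 + I*√6) = -3239 - 41*I*√6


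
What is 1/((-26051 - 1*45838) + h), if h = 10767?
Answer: -1/61122 ≈ -1.6361e-5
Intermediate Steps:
1/((-26051 - 1*45838) + h) = 1/((-26051 - 1*45838) + 10767) = 1/((-26051 - 45838) + 10767) = 1/(-71889 + 10767) = 1/(-61122) = -1/61122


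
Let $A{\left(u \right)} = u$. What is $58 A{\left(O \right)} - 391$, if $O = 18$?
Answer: $653$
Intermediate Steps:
$58 A{\left(O \right)} - 391 = 58 \cdot 18 - 391 = 1044 - 391 = 653$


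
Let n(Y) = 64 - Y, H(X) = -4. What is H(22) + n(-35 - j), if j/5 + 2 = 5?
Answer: 110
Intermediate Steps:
j = 15 (j = -10 + 5*5 = -10 + 25 = 15)
H(22) + n(-35 - j) = -4 + (64 - (-35 - 1*15)) = -4 + (64 - (-35 - 15)) = -4 + (64 - 1*(-50)) = -4 + (64 + 50) = -4 + 114 = 110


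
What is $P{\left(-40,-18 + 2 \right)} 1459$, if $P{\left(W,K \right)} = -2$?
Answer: $-2918$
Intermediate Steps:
$P{\left(-40,-18 + 2 \right)} 1459 = \left(-2\right) 1459 = -2918$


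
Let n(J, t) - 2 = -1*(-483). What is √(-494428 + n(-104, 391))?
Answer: I*√493943 ≈ 702.81*I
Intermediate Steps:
n(J, t) = 485 (n(J, t) = 2 - 1*(-483) = 2 + 483 = 485)
√(-494428 + n(-104, 391)) = √(-494428 + 485) = √(-493943) = I*√493943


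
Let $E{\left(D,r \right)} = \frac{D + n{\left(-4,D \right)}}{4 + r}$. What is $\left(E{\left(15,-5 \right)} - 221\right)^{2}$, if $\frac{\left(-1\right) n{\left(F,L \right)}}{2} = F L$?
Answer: $126736$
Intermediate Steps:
$n{\left(F,L \right)} = - 2 F L$
$E{\left(D,r \right)} = \frac{9 D}{4 + r}$ ($E{\left(D,r \right)} = \frac{D - - 8 D}{4 + r} = \frac{D + 8 D}{4 + r} = \frac{9 D}{4 + r}$)
$\left(E{\left(15,-5 \right)} - 221\right)^{2} = \left(9 \cdot 15 \frac{1}{4 - 5} - 221\right)^{2} = \left(9 \cdot 15 \frac{1}{-1} - 221\right)^{2} = \left(9 \cdot 15 \left(-1\right) - 221\right)^{2} = \left(-135 - 221\right)^{2} = \left(-356\right)^{2} = 126736$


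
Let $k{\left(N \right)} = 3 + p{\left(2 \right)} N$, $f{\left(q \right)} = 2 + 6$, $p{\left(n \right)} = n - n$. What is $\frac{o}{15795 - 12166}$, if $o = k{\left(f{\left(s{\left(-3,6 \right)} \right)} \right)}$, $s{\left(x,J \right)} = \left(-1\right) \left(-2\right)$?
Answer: $\frac{3}{3629} \approx 0.00082667$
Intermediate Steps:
$s{\left(x,J \right)} = 2$
$p{\left(n \right)} = 0$
$f{\left(q \right)} = 8$
$k{\left(N \right)} = 3$ ($k{\left(N \right)} = 3 + 0 N = 3 + 0 = 3$)
$o = 3$
$\frac{o}{15795 - 12166} = \frac{3}{15795 - 12166} = \frac{3}{3629}$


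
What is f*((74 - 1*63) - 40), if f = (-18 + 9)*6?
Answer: 1566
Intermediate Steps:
f = -54 (f = -9*6 = -54)
f*((74 - 1*63) - 40) = -54*((74 - 1*63) - 40) = -54*((74 - 63) - 40) = -54*(11 - 40) = -54*(-29) = 1566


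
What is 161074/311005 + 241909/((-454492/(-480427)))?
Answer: 36144954614393123/141349284460 ≈ 2.5571e+5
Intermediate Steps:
161074/311005 + 241909/((-454492/(-480427))) = 161074*(1/311005) + 241909/((-454492*(-1/480427))) = 161074/311005 + 241909/(454492/480427) = 161074/311005 + 241909*(480427/454492) = 161074/311005 + 116219615143/454492 = 36144954614393123/141349284460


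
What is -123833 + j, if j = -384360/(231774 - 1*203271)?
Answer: -1176665453/9501 ≈ -1.2385e+5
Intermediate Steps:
j = -128120/9501 (j = -384360/(231774 - 203271) = -384360/28503 = -384360*1/28503 = -128120/9501 ≈ -13.485)
-123833 + j = -123833 - 128120/9501 = -1176665453/9501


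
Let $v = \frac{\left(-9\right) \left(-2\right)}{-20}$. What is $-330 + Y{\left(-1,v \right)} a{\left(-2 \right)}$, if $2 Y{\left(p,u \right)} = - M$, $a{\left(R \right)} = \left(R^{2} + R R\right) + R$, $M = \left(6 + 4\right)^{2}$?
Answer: $-630$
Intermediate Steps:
$v = - \frac{9}{10}$ ($v = 18 \left(- \frac{1}{20}\right) = - \frac{9}{10} \approx -0.9$)
$M = 100$ ($M = 10^{2} = 100$)
$a{\left(R \right)} = R + 2 R^{2}$ ($a{\left(R \right)} = \left(R^{2} + R^{2}\right) + R = 2 R^{2} + R = R + 2 R^{2}$)
$Y{\left(p,u \right)} = -50$ ($Y{\left(p,u \right)} = \frac{\left(-1\right) 100}{2} = \frac{1}{2} \left(-100\right) = -50$)
$-330 + Y{\left(-1,v \right)} a{\left(-2 \right)} = -330 - 50 \left(- 2 \left(1 + 2 \left(-2\right)\right)\right) = -330 - 50 \left(- 2 \left(1 - 4\right)\right) = -330 - 50 \left(\left(-2\right) \left(-3\right)\right) = -330 - 300 = -630$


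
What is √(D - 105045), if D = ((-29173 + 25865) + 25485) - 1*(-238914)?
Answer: √156046 ≈ 395.03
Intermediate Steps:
D = 261091 (D = (-3308 + 25485) + 238914 = 22177 + 238914 = 261091)
√(D - 105045) = √(261091 - 105045) = √156046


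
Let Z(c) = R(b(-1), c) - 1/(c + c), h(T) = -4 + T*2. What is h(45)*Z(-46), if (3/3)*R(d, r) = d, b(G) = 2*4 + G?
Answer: 27735/46 ≈ 602.93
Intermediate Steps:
b(G) = 8 + G
R(d, r) = d
h(T) = -4 + 2*T
Z(c) = 7 - 1/(2*c) (Z(c) = (8 - 1) - 1/(c + c) = 7 - 1/(2*c))
h(45)*Z(-46) = (-4 + 2*45)*(7 - ½/(-46)) = (-4 + 90)*(7 - ½*(-1/46)) = 86*(7 + 1/92) = 86*(645/92) = 27735/46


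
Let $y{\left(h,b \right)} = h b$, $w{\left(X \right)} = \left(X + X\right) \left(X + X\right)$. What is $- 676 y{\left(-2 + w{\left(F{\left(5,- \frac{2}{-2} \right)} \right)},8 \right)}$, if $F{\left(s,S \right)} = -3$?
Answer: $-183872$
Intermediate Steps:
$w{\left(X \right)} = 4 X^{2}$ ($w{\left(X \right)} = 2 X 2 X = 4 X^{2}$)
$y{\left(h,b \right)} = b h$
$- 676 y{\left(-2 + w{\left(F{\left(5,- \frac{2}{-2} \right)} \right)},8 \right)} = - 676 \cdot 8 \left(-2 + 4 \left(-3\right)^{2}\right) = - 676 \cdot 8 \left(-2 + 4 \cdot 9\right) = - 676 \cdot 8 \left(-2 + 36\right) = - 676 \cdot 8 \cdot 34 = \left(-676\right) 272 = -183872$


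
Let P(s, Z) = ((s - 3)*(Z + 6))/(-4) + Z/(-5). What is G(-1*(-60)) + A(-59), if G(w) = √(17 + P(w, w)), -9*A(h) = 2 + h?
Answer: 19/3 + I*√3742/2 ≈ 6.3333 + 30.586*I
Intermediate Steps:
A(h) = -2/9 - h/9 (A(h) = -(2 + h)/9 = -2/9 - h/9)
P(s, Z) = -Z/5 - (-3 + s)*(6 + Z)/4 (P(s, Z) = ((-3 + s)*(6 + Z))*(-¼) + Z*(-⅕) = -(-3 + s)*(6 + Z)/4 - Z/5 = -Z/5 - (-3 + s)*(6 + Z)/4)
G(w) = √(43/2 - 19*w/20 - w²/4) (G(w) = √(17 + (9/2 - 3*w/2 + 11*w/20 - w*w/4)) = √(17 + (9/2 - 3*w/2 + 11*w/20 - w²/4)) = √(17 + (9/2 - 19*w/20 - w²/4)) = √(43/2 - 19*w/20 - w²/4))
G(-1*(-60)) + A(-59) = √(2150 - (-95)*(-60) - 25*(-1*(-60))²)/10 + (-2/9 - ⅑*(-59)) = √(2150 - 95*60 - 25*60²)/10 + (-2/9 + 59/9) = √(2150 - 5700 - 25*3600)/10 + 19/3 = √(2150 - 5700 - 90000)/10 + 19/3 = √(-93550)/10 + 19/3 = (5*I*√3742)/10 + 19/3 = I*√3742/2 + 19/3 = 19/3 + I*√3742/2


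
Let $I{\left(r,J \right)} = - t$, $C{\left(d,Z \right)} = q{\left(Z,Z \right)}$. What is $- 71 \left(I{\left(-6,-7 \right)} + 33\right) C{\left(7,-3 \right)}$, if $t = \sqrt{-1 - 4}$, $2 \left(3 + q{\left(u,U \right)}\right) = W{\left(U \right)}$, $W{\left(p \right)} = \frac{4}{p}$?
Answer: $8591 - \frac{781 i \sqrt{5}}{3} \approx 8591.0 - 582.12 i$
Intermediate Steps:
$q{\left(u,U \right)} = -3 + \frac{2}{U}$ ($q{\left(u,U \right)} = -3 + \frac{4 \frac{1}{U}}{2} = -3 + \frac{2}{U}$)
$C{\left(d,Z \right)} = -3 + \frac{2}{Z}$
$t = i \sqrt{5}$ ($t = \sqrt{-5} = i \sqrt{5} \approx 2.2361 i$)
$I{\left(r,J \right)} = - i \sqrt{5}$
$- 71 \left(I{\left(-6,-7 \right)} + 33\right) C{\left(7,-3 \right)} = - 71 \left(- i \sqrt{5} + 33\right) \left(-3 + \frac{2}{-3}\right) = - 71 \left(33 - i \sqrt{5}\right) \left(-3 + 2 \left(- \frac{1}{3}\right)\right) = \left(-2343 + 71 i \sqrt{5}\right) \left(-3 - \frac{2}{3}\right) = \left(-2343 + 71 i \sqrt{5}\right) \left(- \frac{11}{3}\right) = 8591 - \frac{781 i \sqrt{5}}{3}$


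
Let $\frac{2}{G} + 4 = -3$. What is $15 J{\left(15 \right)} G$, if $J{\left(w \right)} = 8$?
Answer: $- \frac{240}{7} \approx -34.286$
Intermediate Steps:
$G = - \frac{2}{7}$ ($G = \frac{2}{-4 - 3} = \frac{2}{-7} = 2 \left(- \frac{1}{7}\right) = - \frac{2}{7} \approx -0.28571$)
$15 J{\left(15 \right)} G = 15 \cdot 8 \left(- \frac{2}{7}\right) = 15 \left(- \frac{16}{7}\right) = - \frac{240}{7}$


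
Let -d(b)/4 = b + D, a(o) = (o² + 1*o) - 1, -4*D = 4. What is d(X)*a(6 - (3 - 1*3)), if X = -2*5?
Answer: 1804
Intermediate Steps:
D = -1 (D = -¼*4 = -1)
X = -10
a(o) = -1 + o + o² (a(o) = (o² + o) - 1 = (o + o²) - 1 = -1 + o + o²)
d(b) = 4 - 4*b (d(b) = -4*(b - 1) = -4*(-1 + b) = 4 - 4*b)
d(X)*a(6 - (3 - 1*3)) = (4 - 4*(-10))*(-1 + (6 - (3 - 1*3)) + (6 - (3 - 1*3))²) = (4 + 40)*(-1 + (6 - (3 - 3)) + (6 - (3 - 3))²) = 44*(-1 + (6 - 1*0) + (6 - 1*0)²) = 44*(-1 + (6 + 0) + (6 + 0)²) = 44*(-1 + 6 + 6²) = 44*(-1 + 6 + 36) = 44*41 = 1804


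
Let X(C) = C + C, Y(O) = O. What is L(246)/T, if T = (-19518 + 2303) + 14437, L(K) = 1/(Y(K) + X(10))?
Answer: -1/738948 ≈ -1.3533e-6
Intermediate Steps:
X(C) = 2*C
L(K) = 1/(20 + K) (L(K) = 1/(K + 2*10) = 1/(K + 20) = 1/(20 + K))
T = -2778 (T = -17215 + 14437 = -2778)
L(246)/T = 1/((20 + 246)*(-2778)) = -1/2778/266 = (1/266)*(-1/2778) = -1/738948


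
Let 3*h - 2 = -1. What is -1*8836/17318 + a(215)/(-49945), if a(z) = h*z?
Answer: -18966649/37069179 ≈ -0.51166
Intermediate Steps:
h = ⅓ (h = ⅔ + (⅓)*(-1) = ⅔ - ⅓ = ⅓ ≈ 0.33333)
a(z) = z/3
-1*8836/17318 + a(215)/(-49945) = -1*8836/17318 + ((⅓)*215)/(-49945) = -8836*1/17318 + (215/3)*(-1/49945) = -4418/8659 - 43/29967 = -18966649/37069179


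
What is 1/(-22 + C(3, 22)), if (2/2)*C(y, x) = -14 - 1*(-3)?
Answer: -1/33 ≈ -0.030303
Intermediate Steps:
C(y, x) = -11 (C(y, x) = -14 - 1*(-3) = -14 + 3 = -11)
1/(-22 + C(3, 22)) = 1/(-22 - 11) = 1/(-33) = -1/33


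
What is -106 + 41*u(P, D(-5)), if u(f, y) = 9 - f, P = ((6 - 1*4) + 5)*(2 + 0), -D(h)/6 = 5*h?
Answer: -311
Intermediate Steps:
D(h) = -30*h
P = 14 (P = ((6 - 4) + 5)*2 = (2 + 5)*2 = 7*2 = 14)
-106 + 41*u(P, D(-5)) = -106 + 41*(9 - 1*14) = -106 + 41*(9 - 14) = -106 + 41*(-5) = -106 - 205 = -311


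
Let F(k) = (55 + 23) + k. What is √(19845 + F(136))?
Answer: √20059 ≈ 141.63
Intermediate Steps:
F(k) = 78 + k
√(19845 + F(136)) = √(19845 + (78 + 136)) = √(19845 + 214) = √20059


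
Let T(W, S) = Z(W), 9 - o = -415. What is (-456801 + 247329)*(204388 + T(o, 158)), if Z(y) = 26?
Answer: -42819009408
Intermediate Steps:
o = 424 (o = 9 - 1*(-415) = 9 + 415 = 424)
T(W, S) = 26
(-456801 + 247329)*(204388 + T(o, 158)) = (-456801 + 247329)*(204388 + 26) = -209472*204414 = -42819009408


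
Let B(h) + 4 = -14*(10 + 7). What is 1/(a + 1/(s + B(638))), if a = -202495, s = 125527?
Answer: -125285/25369586074 ≈ -4.9384e-6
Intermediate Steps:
B(h) = -242 (B(h) = -4 - 14*(10 + 7) = -4 - 14*17 = -4 - 238 = -242)
1/(a + 1/(s + B(638))) = 1/(-202495 + 1/(125527 - 242)) = 1/(-202495 + 1/125285) = 1/(-25369586074/125285) = -125285/25369586074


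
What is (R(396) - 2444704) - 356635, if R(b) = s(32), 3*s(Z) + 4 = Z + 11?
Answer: -2801326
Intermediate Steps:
s(Z) = 7/3 + Z/3 (s(Z) = -4/3 + (Z + 11)/3 = -4/3 + (11 + Z)/3 = -4/3 + (11/3 + Z/3) = 7/3 + Z/3)
R(b) = 13 (R(b) = 7/3 + (⅓)*32 = 7/3 + 32/3 = 13)
(R(396) - 2444704) - 356635 = (13 - 2444704) - 356635 = -2444691 - 356635 = -2801326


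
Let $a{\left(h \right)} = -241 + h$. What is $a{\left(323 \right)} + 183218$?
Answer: $183300$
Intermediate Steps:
$a{\left(323 \right)} + 183218 = \left(-241 + 323\right) + 183218 = 82 + 183218 = 183300$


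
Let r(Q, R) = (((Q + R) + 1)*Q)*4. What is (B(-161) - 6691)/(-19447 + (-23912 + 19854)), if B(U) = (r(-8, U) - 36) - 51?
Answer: 1402/23505 ≈ 0.059647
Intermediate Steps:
r(Q, R) = 4*Q*(1 + Q + R) (r(Q, R) = ((1 + Q + R)*Q)*4 = (Q*(1 + Q + R))*4 = 4*Q*(1 + Q + R))
B(U) = 137 - 32*U (B(U) = (4*(-8)*(1 - 8 + U) - 36) - 51 = (4*(-8)*(-7 + U) - 36) - 51 = ((224 - 32*U) - 36) - 51 = (188 - 32*U) - 51 = 137 - 32*U)
(B(-161) - 6691)/(-19447 + (-23912 + 19854)) = ((137 - 32*(-161)) - 6691)/(-19447 + (-23912 + 19854)) = ((137 + 5152) - 6691)/(-19447 - 4058) = (5289 - 6691)/(-23505) = -1402*(-1/23505) = 1402/23505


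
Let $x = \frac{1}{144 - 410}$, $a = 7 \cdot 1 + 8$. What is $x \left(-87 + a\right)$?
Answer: $\frac{36}{133} \approx 0.27068$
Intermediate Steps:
$a = 15$ ($a = 7 + 8 = 15$)
$x = - \frac{1}{266}$ ($x = \frac{1}{144 - 410} = \frac{1}{-266} = - \frac{1}{266} \approx -0.0037594$)
$x \left(-87 + a\right) = - \frac{-87 + 15}{266} = \left(- \frac{1}{266}\right) \left(-72\right) = \frac{36}{133}$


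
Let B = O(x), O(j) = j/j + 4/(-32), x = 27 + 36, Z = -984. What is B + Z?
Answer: -7865/8 ≈ -983.13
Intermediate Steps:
x = 63
O(j) = 7/8 (O(j) = 1 + 4*(-1/32) = 1 - ⅛ = 7/8)
B = 7/8 ≈ 0.87500
B + Z = 7/8 - 984 = -7865/8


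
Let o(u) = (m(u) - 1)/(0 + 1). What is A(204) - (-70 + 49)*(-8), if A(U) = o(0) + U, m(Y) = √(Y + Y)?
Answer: 35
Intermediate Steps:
m(Y) = √2*√Y (m(Y) = √(2*Y) = √2*√Y)
o(u) = -1 + √2*√u (o(u) = (√2*√u - 1)/(0 + 1) = (-1 + √2*√u)/1 = (-1 + √2*√u)*1 = -1 + √2*√u)
A(U) = -1 + U (A(U) = (-1 + √2*√0) + U = (-1 + √2*0) + U = (-1 + 0) + U = -1 + U)
A(204) - (-70 + 49)*(-8) = (-1 + 204) - (-70 + 49)*(-8) = 203 - (-21)*(-8) = 203 - 1*168 = 203 - 168 = 35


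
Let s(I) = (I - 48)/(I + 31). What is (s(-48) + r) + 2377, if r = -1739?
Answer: 10942/17 ≈ 643.65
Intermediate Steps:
s(I) = (-48 + I)/(31 + I)
(s(-48) + r) + 2377 = ((-48 - 48)/(31 - 48) - 1739) + 2377 = (-96/(-17) - 1739) + 2377 = (-1/17*(-96) - 1739) + 2377 = (96/17 - 1739) + 2377 = -29467/17 + 2377 = 10942/17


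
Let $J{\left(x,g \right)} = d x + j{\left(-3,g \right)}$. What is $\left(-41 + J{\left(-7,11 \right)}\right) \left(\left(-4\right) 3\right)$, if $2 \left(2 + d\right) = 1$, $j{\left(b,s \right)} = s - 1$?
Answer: $246$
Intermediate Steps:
$j{\left(b,s \right)} = -1 + s$
$d = - \frac{3}{2}$ ($d = -2 + \frac{1}{2} \cdot 1 = -2 + \frac{1}{2} = - \frac{3}{2} \approx -1.5$)
$J{\left(x,g \right)} = -1 + g - \frac{3 x}{2}$ ($J{\left(x,g \right)} = - \frac{3 x}{2} + \left(-1 + g\right) = -1 + g - \frac{3 x}{2}$)
$\left(-41 + J{\left(-7,11 \right)}\right) \left(\left(-4\right) 3\right) = \left(-41 - - \frac{41}{2}\right) \left(\left(-4\right) 3\right) = \left(-41 + \left(-1 + 11 + \frac{21}{2}\right)\right) \left(-12\right) = \left(-41 + \frac{41}{2}\right) \left(-12\right) = \left(- \frac{41}{2}\right) \left(-12\right) = 246$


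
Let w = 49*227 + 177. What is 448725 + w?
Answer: 460025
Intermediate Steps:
w = 11300 (w = 11123 + 177 = 11300)
448725 + w = 448725 + 11300 = 460025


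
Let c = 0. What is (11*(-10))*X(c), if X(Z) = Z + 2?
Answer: -220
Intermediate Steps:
X(Z) = 2 + Z
(11*(-10))*X(c) = (11*(-10))*(2 + 0) = -110*2 = -220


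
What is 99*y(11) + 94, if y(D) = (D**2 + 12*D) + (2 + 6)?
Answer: 25933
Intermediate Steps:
y(D) = 8 + D**2 + 12*D (y(D) = (D**2 + 12*D) + 8 = 8 + D**2 + 12*D)
99*y(11) + 94 = 99*(8 + 11**2 + 12*11) + 94 = 99*(8 + 121 + 132) + 94 = 99*261 + 94 = 25839 + 94 = 25933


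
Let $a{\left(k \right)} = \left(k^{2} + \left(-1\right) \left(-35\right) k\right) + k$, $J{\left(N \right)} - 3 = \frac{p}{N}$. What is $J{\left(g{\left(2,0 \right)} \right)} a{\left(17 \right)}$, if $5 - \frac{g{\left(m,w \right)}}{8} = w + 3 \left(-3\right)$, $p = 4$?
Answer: $\frac{76585}{28} \approx 2735.2$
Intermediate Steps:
$g{\left(m,w \right)} = 112 - 8 w$ ($g{\left(m,w \right)} = 40 - 8 \left(w + 3 \left(-3\right)\right) = 40 - 8 \left(w - 9\right) = 40 - 8 \left(-9 + w\right) = 40 - \left(-72 + 8 w\right) = 112 - 8 w$)
$J{\left(N \right)} = 3 + \frac{4}{N}$
$a{\left(k \right)} = k^{2} + 36 k$ ($a{\left(k \right)} = \left(k^{2} + 35 k\right) + k = k^{2} + 36 k$)
$J{\left(g{\left(2,0 \right)} \right)} a{\left(17 \right)} = \left(3 + \frac{4}{112 - 0}\right) 17 \left(36 + 17\right) = \left(3 + \frac{4}{112 + 0}\right) 17 \cdot 53 = \left(3 + \frac{4}{112}\right) 901 = \left(3 + 4 \cdot \frac{1}{112}\right) 901 = \left(3 + \frac{1}{28}\right) 901 = \frac{85}{28} \cdot 901 = \frac{76585}{28}$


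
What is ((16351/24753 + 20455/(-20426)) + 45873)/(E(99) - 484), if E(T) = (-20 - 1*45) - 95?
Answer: -23193435644105/325609477032 ≈ -71.231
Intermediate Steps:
E(T) = -160 (E(T) = (-20 - 45) - 95 = -65 - 95 = -160)
((16351/24753 + 20455/(-20426)) + 45873)/(E(99) - 484) = ((16351/24753 + 20455/(-20426)) + 45873)/(-160 - 484) = ((16351*(1/24753) + 20455*(-1/20426)) + 45873)/(-644) = ((16351/24753 - 20455/20426) + 45873)*(-1/644) = (-172337089/505604778 + 45873)*(-1/644) = (23193435644105/505604778)*(-1/644) = -23193435644105/325609477032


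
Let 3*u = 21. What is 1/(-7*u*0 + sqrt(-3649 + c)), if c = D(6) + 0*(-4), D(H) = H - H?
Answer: -I*sqrt(3649)/3649 ≈ -0.016554*I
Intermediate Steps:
D(H) = 0
u = 7 (u = (1/3)*21 = 7)
c = 0 (c = 0 + 0*(-4) = 0 + 0 = 0)
1/(-7*u*0 + sqrt(-3649 + c)) = 1/(-7*7*0 + sqrt(-3649 + 0)) = 1/(-49*0 + sqrt(-3649)) = 1/(0 + I*sqrt(3649)) = 1/(I*sqrt(3649)) = -I*sqrt(3649)/3649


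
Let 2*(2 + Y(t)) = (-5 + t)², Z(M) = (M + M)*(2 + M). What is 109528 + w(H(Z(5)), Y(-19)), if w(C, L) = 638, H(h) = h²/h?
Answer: 110166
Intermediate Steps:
Z(M) = 2*M*(2 + M) (Z(M) = (2*M)*(2 + M) = 2*M*(2 + M))
Y(t) = -2 + (-5 + t)²/2
H(h) = h
109528 + w(H(Z(5)), Y(-19)) = 109528 + 638 = 110166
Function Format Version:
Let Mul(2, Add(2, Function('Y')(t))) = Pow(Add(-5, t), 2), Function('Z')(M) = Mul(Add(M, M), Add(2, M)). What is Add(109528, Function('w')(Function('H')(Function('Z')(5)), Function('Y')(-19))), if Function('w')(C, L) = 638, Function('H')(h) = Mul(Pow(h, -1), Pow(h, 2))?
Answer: 110166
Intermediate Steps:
Function('Z')(M) = Mul(2, M, Add(2, M)) (Function('Z')(M) = Mul(Mul(2, M), Add(2, M)) = Mul(2, M, Add(2, M)))
Function('Y')(t) = Add(-2, Mul(Rational(1, 2), Pow(Add(-5, t), 2)))
Function('H')(h) = h
Add(109528, Function('w')(Function('H')(Function('Z')(5)), Function('Y')(-19))) = Add(109528, 638) = 110166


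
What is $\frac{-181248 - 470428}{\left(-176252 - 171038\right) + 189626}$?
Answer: $\frac{162919}{39416} \approx 4.1333$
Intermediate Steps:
$\frac{-181248 - 470428}{\left(-176252 - 171038\right) + 189626} = - \frac{651676}{\left(-176252 - 171038\right) + 189626} = - \frac{651676}{-347290 + 189626} = - \frac{651676}{-157664} = \left(-651676\right) \left(- \frac{1}{157664}\right) = \frac{162919}{39416}$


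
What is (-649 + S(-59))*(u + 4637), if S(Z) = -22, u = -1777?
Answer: -1919060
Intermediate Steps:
(-649 + S(-59))*(u + 4637) = (-649 - 22)*(-1777 + 4637) = -671*2860 = -1919060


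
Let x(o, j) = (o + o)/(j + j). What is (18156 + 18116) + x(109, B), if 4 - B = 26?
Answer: 797875/22 ≈ 36267.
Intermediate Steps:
B = -22 (B = 4 - 1*26 = 4 - 26 = -22)
x(o, j) = o/j (x(o, j) = (2*o)/((2*j)) = (2*o)*(1/(2*j)) = o/j)
(18156 + 18116) + x(109, B) = (18156 + 18116) + 109/(-22) = 36272 + 109*(-1/22) = 36272 - 109/22 = 797875/22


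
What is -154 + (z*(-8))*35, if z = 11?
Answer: -3234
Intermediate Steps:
-154 + (z*(-8))*35 = -154 + (11*(-8))*35 = -154 - 88*35 = -154 - 3080 = -3234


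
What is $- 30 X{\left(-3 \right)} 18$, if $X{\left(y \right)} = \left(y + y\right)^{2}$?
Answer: $-19440$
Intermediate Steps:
$X{\left(y \right)} = 4 y^{2}$ ($X{\left(y \right)} = \left(2 y\right)^{2} = 4 y^{2}$)
$- 30 X{\left(-3 \right)} 18 = - 30 \cdot 4 \left(-3\right)^{2} \cdot 18 = - 30 \cdot 4 \cdot 9 \cdot 18 = \left(-30\right) 36 \cdot 18 = \left(-1080\right) 18 = -19440$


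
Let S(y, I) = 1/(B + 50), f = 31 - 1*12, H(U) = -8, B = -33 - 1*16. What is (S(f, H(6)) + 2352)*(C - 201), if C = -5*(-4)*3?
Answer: -331773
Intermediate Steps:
B = -49 (B = -33 - 16 = -49)
f = 19 (f = 31 - 12 = 19)
S(y, I) = 1 (S(y, I) = 1/(-49 + 50) = 1/1 = 1)
C = 60 (C = 20*3 = 60)
(S(f, H(6)) + 2352)*(C - 201) = (1 + 2352)*(60 - 201) = 2353*(-141) = -331773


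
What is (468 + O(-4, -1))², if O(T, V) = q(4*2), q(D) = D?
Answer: 226576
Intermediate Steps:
O(T, V) = 8 (O(T, V) = 4*2 = 8)
(468 + O(-4, -1))² = (468 + 8)² = 476² = 226576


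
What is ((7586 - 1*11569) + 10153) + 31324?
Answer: 37494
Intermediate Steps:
((7586 - 1*11569) + 10153) + 31324 = ((7586 - 11569) + 10153) + 31324 = (-3983 + 10153) + 31324 = 6170 + 31324 = 37494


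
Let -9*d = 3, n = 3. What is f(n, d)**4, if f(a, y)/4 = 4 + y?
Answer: 3748096/81 ≈ 46273.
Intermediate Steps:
d = -1/3 (d = -1/9*3 = -1/3 ≈ -0.33333)
f(a, y) = 16 + 4*y (f(a, y) = 4*(4 + y) = 16 + 4*y)
f(n, d)**4 = (16 + 4*(-1/3))**4 = (16 - 4/3)**4 = (44/3)**4 = 3748096/81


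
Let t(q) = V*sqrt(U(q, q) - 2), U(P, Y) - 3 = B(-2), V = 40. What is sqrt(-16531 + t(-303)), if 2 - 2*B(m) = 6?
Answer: sqrt(-16531 + 40*I) ≈ 0.156 + 128.57*I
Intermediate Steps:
B(m) = -2 (B(m) = 1 - 1/2*6 = 1 - 3 = -2)
U(P, Y) = 1 (U(P, Y) = 3 - 2 = 1)
t(q) = 40*I (t(q) = 40*sqrt(1 - 2) = 40*sqrt(-1) = 40*I)
sqrt(-16531 + t(-303)) = sqrt(-16531 + 40*I)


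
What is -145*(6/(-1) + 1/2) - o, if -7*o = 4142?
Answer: 19449/14 ≈ 1389.2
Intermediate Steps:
o = -4142/7 (o = -⅐*4142 = -4142/7 ≈ -591.71)
-145*(6/(-1) + 1/2) - o = -145*(6/(-1) + 1/2) - 1*(-4142/7) = -145*(6*(-1) + 1*(½)) + 4142/7 = -145*(-6 + ½) + 4142/7 = -145*(-11/2) + 4142/7 = 1595/2 + 4142/7 = 19449/14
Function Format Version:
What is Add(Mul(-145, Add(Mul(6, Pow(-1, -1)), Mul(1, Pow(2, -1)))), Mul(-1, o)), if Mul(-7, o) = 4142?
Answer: Rational(19449, 14) ≈ 1389.2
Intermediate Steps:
o = Rational(-4142, 7) (o = Mul(Rational(-1, 7), 4142) = Rational(-4142, 7) ≈ -591.71)
Add(Mul(-145, Add(Mul(6, Pow(-1, -1)), Mul(1, Pow(2, -1)))), Mul(-1, o)) = Add(Mul(-145, Add(Mul(6, Pow(-1, -1)), Mul(1, Pow(2, -1)))), Mul(-1, Rational(-4142, 7))) = Add(Mul(-145, Add(Mul(6, -1), Mul(1, Rational(1, 2)))), Rational(4142, 7)) = Add(Mul(-145, Add(-6, Rational(1, 2))), Rational(4142, 7)) = Add(Mul(-145, Rational(-11, 2)), Rational(4142, 7)) = Add(Rational(1595, 2), Rational(4142, 7)) = Rational(19449, 14)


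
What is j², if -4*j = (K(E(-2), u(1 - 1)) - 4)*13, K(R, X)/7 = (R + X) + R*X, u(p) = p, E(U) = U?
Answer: 13689/4 ≈ 3422.3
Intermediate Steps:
K(R, X) = 7*R + 7*X + 7*R*X (K(R, X) = 7*((R + X) + R*X) = 7*(R + X + R*X) = 7*R + 7*X + 7*R*X)
j = 117/2 (j = -((7*(-2) + 7*(1 - 1) + 7*(-2)*(1 - 1)) - 4)*13/4 = -((-14 + 7*0 + 7*(-2)*0) - 4)*13/4 = -((-14 + 0 + 0) - 4)*13/4 = -(-14 - 4)*13/4 = -(-9)*13/2 = -¼*(-234) = 117/2 ≈ 58.500)
j² = (117/2)² = 13689/4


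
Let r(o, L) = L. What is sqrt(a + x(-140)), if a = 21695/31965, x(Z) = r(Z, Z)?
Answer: 11*I*sqrt(47058873)/6393 ≈ 11.803*I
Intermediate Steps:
x(Z) = Z
a = 4339/6393 (a = 21695*(1/31965) = 4339/6393 ≈ 0.67871)
sqrt(a + x(-140)) = sqrt(4339/6393 - 140) = sqrt(-890681/6393) = 11*I*sqrt(47058873)/6393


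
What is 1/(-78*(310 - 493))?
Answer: 1/14274 ≈ 7.0057e-5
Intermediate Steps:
1/(-78*(310 - 493)) = 1/(-78*(-183)) = 1/14274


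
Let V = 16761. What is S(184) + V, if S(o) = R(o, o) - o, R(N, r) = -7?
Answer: 16570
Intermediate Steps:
S(o) = -7 - o
S(184) + V = (-7 - 1*184) + 16761 = (-7 - 184) + 16761 = -191 + 16761 = 16570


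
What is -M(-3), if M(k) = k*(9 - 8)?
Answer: 3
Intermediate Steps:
M(k) = k (M(k) = k*1 = k)
-M(-3) = -1*(-3) = 3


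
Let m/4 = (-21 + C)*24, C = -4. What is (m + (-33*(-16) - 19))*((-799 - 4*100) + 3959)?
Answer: -5219160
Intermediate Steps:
m = -2400 (m = 4*((-21 - 4)*24) = 4*(-25*24) = 4*(-600) = -2400)
(m + (-33*(-16) - 19))*((-799 - 4*100) + 3959) = (-2400 + (-33*(-16) - 19))*((-799 - 4*100) + 3959) = (-2400 + (528 - 19))*((-799 - 400) + 3959) = (-2400 + 509)*(-1199 + 3959) = -1891*2760 = -5219160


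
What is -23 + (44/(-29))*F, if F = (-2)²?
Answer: -843/29 ≈ -29.069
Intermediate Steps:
F = 4
-23 + (44/(-29))*F = -23 + (44/(-29))*4 = -23 + (44*(-1/29))*4 = -23 - 44/29*4 = -23 - 176/29 = -843/29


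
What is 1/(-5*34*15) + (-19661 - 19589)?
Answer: -100087501/2550 ≈ -39250.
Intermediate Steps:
1/(-5*34*15) + (-19661 - 19589) = 1/(-170*15) - 39250 = 1/(-2550) - 39250 = -1/2550 - 39250 = -100087501/2550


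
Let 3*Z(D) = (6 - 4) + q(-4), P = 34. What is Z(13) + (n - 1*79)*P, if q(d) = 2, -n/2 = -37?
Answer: -506/3 ≈ -168.67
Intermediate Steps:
n = 74 (n = -2*(-37) = 74)
Z(D) = 4/3 (Z(D) = ((6 - 4) + 2)/3 = (2 + 2)/3 = (1/3)*4 = 4/3)
Z(13) + (n - 1*79)*P = 4/3 + (74 - 1*79)*34 = 4/3 + (74 - 79)*34 = 4/3 - 5*34 = 4/3 - 170 = -506/3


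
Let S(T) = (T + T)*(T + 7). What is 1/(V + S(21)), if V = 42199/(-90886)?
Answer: 90886/106839737 ≈ 0.00085068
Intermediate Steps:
S(T) = 2*T*(7 + T) (S(T) = (2*T)*(7 + T) = 2*T*(7 + T))
V = -42199/90886 (V = 42199*(-1/90886) = -42199/90886 ≈ -0.46431)
1/(V + S(21)) = 1/(-42199/90886 + 2*21*(7 + 21)) = 1/(-42199/90886 + 2*21*28) = 1/(-42199/90886 + 1176) = 1/(106839737/90886) = 90886/106839737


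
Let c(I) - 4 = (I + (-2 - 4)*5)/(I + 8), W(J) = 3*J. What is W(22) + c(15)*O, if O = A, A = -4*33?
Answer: -8646/23 ≈ -375.91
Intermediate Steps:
A = -132
c(I) = 4 + (-30 + I)/(8 + I) (c(I) = 4 + (I + (-2 - 4)*5)/(I + 8) = 4 + (I - 6*5)/(8 + I) = 4 + (I - 30)/(8 + I) = 4 + (-30 + I)/(8 + I))
O = -132
W(22) + c(15)*O = 3*22 + ((2 + 5*15)/(8 + 15))*(-132) = 66 + ((2 + 75)/23)*(-132) = 66 + ((1/23)*77)*(-132) = 66 + (77/23)*(-132) = 66 - 10164/23 = -8646/23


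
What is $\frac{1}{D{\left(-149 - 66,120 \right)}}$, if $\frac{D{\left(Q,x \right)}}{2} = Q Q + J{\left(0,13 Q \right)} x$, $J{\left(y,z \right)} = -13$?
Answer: $\frac{1}{89330} \approx 1.1194 \cdot 10^{-5}$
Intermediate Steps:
$D{\left(Q,x \right)} = - 26 x + 2 Q^{2}$ ($D{\left(Q,x \right)} = 2 \left(Q Q - 13 x\right) = 2 \left(Q^{2} - 13 x\right) = - 26 x + 2 Q^{2}$)
$\frac{1}{D{\left(-149 - 66,120 \right)}} = \frac{1}{\left(-26\right) 120 + 2 \left(-149 - 66\right)^{2}} = \frac{1}{-3120 + 2 \left(-149 - 66\right)^{2}} = \frac{1}{-3120 + 2 \left(-215\right)^{2}} = \frac{1}{-3120 + 2 \cdot 46225} = \frac{1}{-3120 + 92450} = \frac{1}{89330}$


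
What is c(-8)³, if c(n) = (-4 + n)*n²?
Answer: -452984832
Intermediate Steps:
c(n) = n²*(-4 + n)
c(-8)³ = ((-8)²*(-4 - 8))³ = (64*(-12))³ = (-768)³ = -452984832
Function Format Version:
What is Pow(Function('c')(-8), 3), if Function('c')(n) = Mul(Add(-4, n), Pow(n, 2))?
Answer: -452984832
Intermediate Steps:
Function('c')(n) = Mul(Pow(n, 2), Add(-4, n))
Pow(Function('c')(-8), 3) = Pow(Mul(Pow(-8, 2), Add(-4, -8)), 3) = Pow(Mul(64, -12), 3) = Pow(-768, 3) = -452984832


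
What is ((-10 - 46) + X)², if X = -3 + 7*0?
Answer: 3481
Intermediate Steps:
X = -3 (X = -3 + 0 = -3)
((-10 - 46) + X)² = ((-10 - 46) - 3)² = (-56 - 3)² = (-59)² = 3481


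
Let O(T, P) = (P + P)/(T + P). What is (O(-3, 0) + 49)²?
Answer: 2401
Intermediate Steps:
O(T, P) = 2*P/(P + T) (O(T, P) = (2*P)/(P + T) = 2*P/(P + T))
(O(-3, 0) + 49)² = (2*0/(0 - 3) + 49)² = (2*0/(-3) + 49)² = (2*0*(-⅓) + 49)² = (0 + 49)² = 49² = 2401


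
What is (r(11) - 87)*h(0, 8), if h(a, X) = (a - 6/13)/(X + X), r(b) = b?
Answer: 57/26 ≈ 2.1923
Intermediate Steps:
h(a, X) = (-6/13 + a)/(2*X) (h(a, X) = (a - 6*1/13)/((2*X)) = (a - 6/13)*(1/(2*X)) = (-6/13 + a)*(1/(2*X)) = (-6/13 + a)/(2*X))
(r(11) - 87)*h(0, 8) = (11 - 87)*((1/26)*(-6 + 13*0)/8) = -38*(-6 + 0)/(13*8) = -38*(-6)/(13*8) = -76*(-3/104) = 57/26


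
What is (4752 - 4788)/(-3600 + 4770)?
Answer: -2/65 ≈ -0.030769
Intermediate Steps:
(4752 - 4788)/(-3600 + 4770) = -36/1170 = -36*1/1170 = -2/65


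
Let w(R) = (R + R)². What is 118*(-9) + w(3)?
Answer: -1026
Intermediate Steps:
w(R) = 4*R² (w(R) = (2*R)² = 4*R²)
118*(-9) + w(3) = 118*(-9) + 4*3² = -1062 + 4*9 = -1062 + 36 = -1026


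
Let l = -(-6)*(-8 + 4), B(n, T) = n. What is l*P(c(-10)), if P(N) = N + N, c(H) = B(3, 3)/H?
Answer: 72/5 ≈ 14.400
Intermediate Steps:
c(H) = 3/H
P(N) = 2*N
l = -24 (l = -(-6)*(-4) = -1*24 = -24)
l*P(c(-10)) = -48*3/(-10) = -48*3*(-1/10) = -48*(-3)/10 = -24*(-3/5) = 72/5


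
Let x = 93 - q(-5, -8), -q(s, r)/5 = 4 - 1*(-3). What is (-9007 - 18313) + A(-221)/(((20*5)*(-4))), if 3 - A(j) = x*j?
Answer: -10956291/400 ≈ -27391.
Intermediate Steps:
q(s, r) = -35 (q(s, r) = -5*(4 - 1*(-3)) = -5*(4 + 3) = -5*7 = -35)
x = 128 (x = 93 - 1*(-35) = 93 + 35 = 128)
A(j) = 3 - 128*j
(-9007 - 18313) + A(-221)/(((20*5)*(-4))) = (-9007 - 18313) + (3 - 128*(-221))/(((20*5)*(-4))) = -27320 + (3 + 28288)/((100*(-4))) = -27320 + 28291/(-400) = -27320 + 28291*(-1/400) = -27320 - 28291/400 = -10956291/400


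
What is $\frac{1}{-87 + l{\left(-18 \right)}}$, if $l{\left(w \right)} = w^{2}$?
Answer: $\frac{1}{237} \approx 0.0042194$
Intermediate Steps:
$\frac{1}{-87 + l{\left(-18 \right)}} = \frac{1}{-87 + \left(-18\right)^{2}} = \frac{1}{-87 + 324} = \frac{1}{237}$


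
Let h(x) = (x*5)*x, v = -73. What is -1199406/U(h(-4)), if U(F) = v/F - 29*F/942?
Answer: 45193618080/127183 ≈ 3.5534e+5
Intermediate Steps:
h(x) = 5*x**2 (h(x) = (5*x)*x = 5*x**2)
U(F) = -73/F - 29*F/942
-1199406/U(h(-4)) = -1199406/(-73/(5*(-4)**2) - 145*(-4)**2/942) = -1199406/(-73/(5*16) - 145*16/942) = -1199406/(-73/80 - 29/942*80) = -1199406/(-73*1/80 - 1160/471) = -1199406/(-73/80 - 1160/471) = -1199406/(-127183/37680) = -1199406*(-37680/127183) = 45193618080/127183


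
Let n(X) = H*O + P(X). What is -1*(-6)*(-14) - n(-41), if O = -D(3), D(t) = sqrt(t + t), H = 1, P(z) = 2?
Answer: -86 + sqrt(6) ≈ -83.551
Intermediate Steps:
D(t) = sqrt(2)*sqrt(t) (D(t) = sqrt(2*t) = sqrt(2)*sqrt(t))
O = -sqrt(6) (O = -sqrt(2)*sqrt(3) = -sqrt(6) ≈ -2.4495)
n(X) = 2 - sqrt(6) (n(X) = 1*(-sqrt(6)) + 2 = -sqrt(6) + 2 = 2 - sqrt(6))
-1*(-6)*(-14) - n(-41) = -1*(-6)*(-14) - (2 - sqrt(6)) = 6*(-14) + (-2 + sqrt(6)) = -84 + (-2 + sqrt(6)) = -86 + sqrt(6)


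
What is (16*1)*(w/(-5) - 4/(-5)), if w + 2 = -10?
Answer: 256/5 ≈ 51.200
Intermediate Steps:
w = -12 (w = -2 - 10 = -12)
(16*1)*(w/(-5) - 4/(-5)) = (16*1)*(-12/(-5) - 4/(-5)) = 16*(-12*(-⅕) - 4*(-⅕)) = 16*(12/5 + ⅘) = 16*(16/5) = 256/5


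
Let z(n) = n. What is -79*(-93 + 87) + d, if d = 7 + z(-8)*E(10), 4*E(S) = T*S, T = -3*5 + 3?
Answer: 721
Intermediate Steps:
T = -12 (T = -15 + 3 = -12)
E(S) = -3*S (E(S) = (-12*S)/4 = -3*S)
d = 247 (d = 7 - (-24)*10 = 7 - 8*(-30) = 7 + 240 = 247)
-79*(-93 + 87) + d = -79*(-93 + 87) + 247 = -79*(-6) + 247 = 474 + 247 = 721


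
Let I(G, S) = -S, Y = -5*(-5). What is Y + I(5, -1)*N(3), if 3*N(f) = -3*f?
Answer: 22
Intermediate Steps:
Y = 25
N(f) = -f (N(f) = (-3*f)/3 = -f)
Y + I(5, -1)*N(3) = 25 + (-1*(-1))*(-1*3) = 25 + 1*(-3) = 25 - 3 = 22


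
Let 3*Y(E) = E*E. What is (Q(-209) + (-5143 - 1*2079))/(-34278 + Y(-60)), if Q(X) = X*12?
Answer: 4865/16539 ≈ 0.29415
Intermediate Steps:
Q(X) = 12*X
Y(E) = E²/3 (Y(E) = (E*E)/3 = E²/3)
(Q(-209) + (-5143 - 1*2079))/(-34278 + Y(-60)) = (12*(-209) + (-5143 - 1*2079))/(-34278 + (⅓)*(-60)²) = (-2508 + (-5143 - 2079))/(-34278 + (⅓)*3600) = (-2508 - 7222)/(-34278 + 1200) = -9730/(-33078) = -9730*(-1/33078) = 4865/16539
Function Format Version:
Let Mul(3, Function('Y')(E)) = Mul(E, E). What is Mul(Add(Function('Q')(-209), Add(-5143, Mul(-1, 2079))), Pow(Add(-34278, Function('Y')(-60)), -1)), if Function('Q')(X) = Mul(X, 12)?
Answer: Rational(4865, 16539) ≈ 0.29415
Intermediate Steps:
Function('Q')(X) = Mul(12, X)
Function('Y')(E) = Mul(Rational(1, 3), Pow(E, 2)) (Function('Y')(E) = Mul(Rational(1, 3), Mul(E, E)) = Mul(Rational(1, 3), Pow(E, 2)))
Mul(Add(Function('Q')(-209), Add(-5143, Mul(-1, 2079))), Pow(Add(-34278, Function('Y')(-60)), -1)) = Mul(Add(Mul(12, -209), Add(-5143, Mul(-1, 2079))), Pow(Add(-34278, Mul(Rational(1, 3), Pow(-60, 2))), -1)) = Mul(Add(-2508, Add(-5143, -2079)), Pow(Add(-34278, Mul(Rational(1, 3), 3600)), -1)) = Mul(Add(-2508, -7222), Pow(Add(-34278, 1200), -1)) = Mul(-9730, Pow(-33078, -1)) = Mul(-9730, Rational(-1, 33078)) = Rational(4865, 16539)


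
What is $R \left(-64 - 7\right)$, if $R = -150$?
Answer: $10650$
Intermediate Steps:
$R \left(-64 - 7\right) = - 150 \left(-64 - 7\right) = \left(-150\right) \left(-71\right) = 10650$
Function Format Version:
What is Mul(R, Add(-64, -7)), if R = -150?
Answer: 10650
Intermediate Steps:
Mul(R, Add(-64, -7)) = Mul(-150, Add(-64, -7)) = Mul(-150, -71) = 10650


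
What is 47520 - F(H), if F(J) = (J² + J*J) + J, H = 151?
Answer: 1767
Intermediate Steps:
F(J) = J + 2*J² (F(J) = (J² + J²) + J = 2*J² + J = J + 2*J²)
47520 - F(H) = 47520 - 151*(1 + 2*151) = 47520 - 151*(1 + 302) = 47520 - 151*303 = 47520 - 1*45753 = 47520 - 45753 = 1767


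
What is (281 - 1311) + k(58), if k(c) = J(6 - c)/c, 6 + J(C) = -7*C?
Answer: -29691/29 ≈ -1023.8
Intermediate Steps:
J(C) = -6 - 7*C
k(c) = (-48 + 7*c)/c (k(c) = (-6 - 7*(6 - c))/c = (-6 + (-42 + 7*c))/c = (-48 + 7*c)/c)
(281 - 1311) + k(58) = (281 - 1311) + (7 - 48/58) = -1030 + (7 - 48*1/58) = -1030 + (7 - 24/29) = -1030 + 179/29 = -29691/29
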